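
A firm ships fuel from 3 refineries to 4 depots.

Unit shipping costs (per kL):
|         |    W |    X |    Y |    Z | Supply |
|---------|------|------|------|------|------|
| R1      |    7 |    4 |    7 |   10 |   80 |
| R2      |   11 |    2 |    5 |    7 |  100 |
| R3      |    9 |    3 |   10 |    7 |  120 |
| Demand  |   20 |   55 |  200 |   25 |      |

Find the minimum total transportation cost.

A cheapest plan:
  R1→Y: 80 × 7 = 560
  R2→Y: 100 × 5 = 500
  R3→W: 20 × 9 = 180
  R3→X: 55 × 3 = 165
  R3→Y: 20 × 10 = 200
  R3→Z: 25 × 7 = 175
Total = 560 + 500 + 180 + 165 + 200 + 175 = 1780.
(Supply check: R1 ships 80; R2 ships 100; R3 ships 120.)

1780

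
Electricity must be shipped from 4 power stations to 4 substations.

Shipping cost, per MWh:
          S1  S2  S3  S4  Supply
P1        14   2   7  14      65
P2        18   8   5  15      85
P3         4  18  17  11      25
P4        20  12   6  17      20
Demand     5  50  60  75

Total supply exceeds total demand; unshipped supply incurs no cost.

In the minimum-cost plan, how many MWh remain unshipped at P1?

0

Minimum-cost shipments:
  P1–S2: 50 × 2 = 100
  P1–S4: 15 × 14 = 210
  P2–S3: 45 × 5 = 225
  P2–S4: 40 × 15 = 600
  P3–S1: 5 × 4 = 20
  P3–S4: 20 × 11 = 220
  P4–S3: 15 × 6 = 90
Total cost = 1465.
P1 ships 65 of its 65, leaving 0.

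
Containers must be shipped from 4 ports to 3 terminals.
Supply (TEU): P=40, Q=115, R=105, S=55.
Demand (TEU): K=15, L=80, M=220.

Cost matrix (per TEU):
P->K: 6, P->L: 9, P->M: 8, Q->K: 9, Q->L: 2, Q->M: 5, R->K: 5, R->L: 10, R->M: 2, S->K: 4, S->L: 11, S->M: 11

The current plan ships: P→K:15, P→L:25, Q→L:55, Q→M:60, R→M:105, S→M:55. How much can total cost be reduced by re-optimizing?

Current plan cost = 15·6 + 25·9 + 55·2 + 60·5 + 105·2 + 55·11 = 1540.
Optimal plan:
  P->M: 40 TEU
  Q->L: 80 TEU
  Q->M: 35 TEU
  R->M: 105 TEU
  S->K: 15 TEU
  S->M: 40 TEU
Optimal cost = 1365.
Saving = 1540 − 1365 = 175.

175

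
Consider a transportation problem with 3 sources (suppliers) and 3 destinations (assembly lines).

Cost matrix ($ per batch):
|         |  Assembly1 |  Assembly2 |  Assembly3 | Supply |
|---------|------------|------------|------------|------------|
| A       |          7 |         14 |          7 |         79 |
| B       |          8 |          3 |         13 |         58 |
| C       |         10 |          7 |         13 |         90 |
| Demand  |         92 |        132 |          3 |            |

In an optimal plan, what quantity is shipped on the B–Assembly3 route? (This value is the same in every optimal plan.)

0

The minimum-cost plan:
  A->Assembly1: 76 × $7 = $532
  A->Assembly3: 3 × $7 = $21
  B->Assembly2: 58 × $3 = $174
  C->Assembly1: 16 × $10 = $160
  C->Assembly2: 74 × $7 = $518
Total cost = $1405.
The route B→Assembly3 is not used.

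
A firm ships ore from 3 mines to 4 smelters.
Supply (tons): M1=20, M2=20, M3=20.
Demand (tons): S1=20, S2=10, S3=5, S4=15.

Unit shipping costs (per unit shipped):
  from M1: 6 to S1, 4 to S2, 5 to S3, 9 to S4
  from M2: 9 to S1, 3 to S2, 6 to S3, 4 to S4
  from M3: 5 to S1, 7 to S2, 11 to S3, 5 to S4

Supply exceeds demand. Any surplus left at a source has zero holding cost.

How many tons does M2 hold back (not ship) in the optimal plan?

0

An optimal plan:
  M1 to S2: 5 tons
  M1 to S3: 5 tons
  M2 to S2: 5 tons
  M2 to S4: 15 tons
  M3 to S1: 20 tons
Total cost = 220.
M2 ships 20 of its 20, leaving 0.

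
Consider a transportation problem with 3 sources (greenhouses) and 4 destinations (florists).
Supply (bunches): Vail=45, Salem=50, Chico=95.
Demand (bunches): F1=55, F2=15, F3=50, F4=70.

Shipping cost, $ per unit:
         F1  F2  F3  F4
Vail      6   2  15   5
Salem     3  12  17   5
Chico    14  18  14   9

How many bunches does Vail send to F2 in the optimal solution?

15

Optimal shipments:
  Vail–F1: 5 × $6 = $30
  Vail–F2: 15 × $2 = $30
  Vail–F4: 25 × $5 = $125
  Salem–F1: 50 × $3 = $150
  Chico–F3: 50 × $14 = $700
  Chico–F4: 45 × $9 = $405
Total cost = $1440.
So Vail→F2 carries 15 bunches.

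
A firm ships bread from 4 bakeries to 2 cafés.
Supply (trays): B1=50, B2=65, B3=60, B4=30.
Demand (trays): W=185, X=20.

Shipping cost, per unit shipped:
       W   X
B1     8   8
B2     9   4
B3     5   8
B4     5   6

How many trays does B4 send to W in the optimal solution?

Optimal shipments:
  B1->W: 50 × 8 = 400
  B2->W: 45 × 9 = 405
  B2->X: 20 × 4 = 80
  B3->W: 60 × 5 = 300
  B4->W: 30 × 5 = 150
Total cost = 1335.
So B4→W carries 30 trays.

30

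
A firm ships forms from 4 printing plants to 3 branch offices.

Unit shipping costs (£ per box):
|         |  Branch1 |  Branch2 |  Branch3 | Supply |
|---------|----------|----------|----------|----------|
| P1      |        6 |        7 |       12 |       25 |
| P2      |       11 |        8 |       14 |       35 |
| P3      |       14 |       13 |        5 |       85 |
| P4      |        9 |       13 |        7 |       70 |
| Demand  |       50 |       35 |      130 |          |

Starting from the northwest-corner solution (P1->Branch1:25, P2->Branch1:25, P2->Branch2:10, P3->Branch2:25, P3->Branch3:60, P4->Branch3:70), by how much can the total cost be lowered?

Current plan cost = 25·6 + 25·11 + 10·8 + 25·13 + 60·5 + 70·7 = £1620.
Optimal plan:
  P1–Branch1: 25 × £6 = £150
  P2–Branch2: 35 × £8 = £280
  P3–Branch3: 85 × £5 = £425
  P4–Branch1: 25 × £9 = £225
  P4–Branch3: 45 × £7 = £315
Optimal cost = £1395.
Saving = 1620 − 1395 = £225.

225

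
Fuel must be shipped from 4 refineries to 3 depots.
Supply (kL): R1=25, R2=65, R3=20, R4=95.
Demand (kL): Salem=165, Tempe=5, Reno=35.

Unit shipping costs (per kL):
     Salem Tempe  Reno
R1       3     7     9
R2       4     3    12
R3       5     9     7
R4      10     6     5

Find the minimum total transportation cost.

Optimal allocation:
  R1->Salem: 25 kL
  R2->Salem: 65 kL
  R3->Salem: 20 kL
  R4->Salem: 55 kL
  R4->Tempe: 5 kL
  R4->Reno: 35 kL
Total cost = 1190.
(Supply check: R1 ships 25; R2 ships 65; R3 ships 20; R4 ships 95.)

1190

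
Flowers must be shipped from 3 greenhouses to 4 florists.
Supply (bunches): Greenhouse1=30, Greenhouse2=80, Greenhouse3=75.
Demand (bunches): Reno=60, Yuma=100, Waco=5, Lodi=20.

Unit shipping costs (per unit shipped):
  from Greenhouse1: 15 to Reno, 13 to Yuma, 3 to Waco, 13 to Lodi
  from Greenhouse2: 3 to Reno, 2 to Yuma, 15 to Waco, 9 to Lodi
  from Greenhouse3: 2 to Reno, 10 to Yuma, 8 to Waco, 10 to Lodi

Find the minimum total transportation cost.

770

One minimum-cost allocation:
  Greenhouse1 to Yuma: 20 bunches
  Greenhouse1 to Waco: 5 bunches
  Greenhouse1 to Lodi: 5 bunches
  Greenhouse2 to Yuma: 80 bunches
  Greenhouse3 to Reno: 60 bunches
  Greenhouse3 to Lodi: 15 bunches
Total cost = 770.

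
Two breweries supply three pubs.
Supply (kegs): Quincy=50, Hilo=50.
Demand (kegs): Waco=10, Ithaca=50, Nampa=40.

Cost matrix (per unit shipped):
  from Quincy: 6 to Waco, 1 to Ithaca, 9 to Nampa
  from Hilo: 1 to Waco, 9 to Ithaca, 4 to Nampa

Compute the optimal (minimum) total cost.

220

A cheapest plan:
  Quincy to Ithaca: 50 × 1 = 50
  Hilo to Waco: 10 × 1 = 10
  Hilo to Nampa: 40 × 4 = 160
Total = 50 + 10 + 160 = 220.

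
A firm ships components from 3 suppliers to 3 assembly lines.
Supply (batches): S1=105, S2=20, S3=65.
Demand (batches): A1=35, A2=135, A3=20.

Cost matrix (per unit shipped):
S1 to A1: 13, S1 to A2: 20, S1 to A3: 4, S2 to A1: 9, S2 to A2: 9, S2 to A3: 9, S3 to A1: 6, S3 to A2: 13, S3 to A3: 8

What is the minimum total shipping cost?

An optimal shipping plan:
  S1→A2: 85 batches
  S1→A3: 20 batches
  S2→A2: 20 batches
  S3→A1: 35 batches
  S3→A2: 30 batches
Total cost = 2560.

2560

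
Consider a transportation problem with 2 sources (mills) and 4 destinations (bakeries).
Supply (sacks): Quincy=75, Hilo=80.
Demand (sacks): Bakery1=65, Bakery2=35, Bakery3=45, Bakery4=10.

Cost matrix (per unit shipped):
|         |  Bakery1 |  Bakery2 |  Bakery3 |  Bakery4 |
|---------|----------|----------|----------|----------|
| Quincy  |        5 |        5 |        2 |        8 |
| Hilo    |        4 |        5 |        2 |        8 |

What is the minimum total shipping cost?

605

One minimum-cost allocation:
  Quincy to Bakery2: 35 × 5 = 175
  Quincy to Bakery3: 40 × 2 = 80
  Hilo to Bakery1: 65 × 4 = 260
  Hilo to Bakery3: 5 × 2 = 10
  Hilo to Bakery4: 10 × 8 = 80
Total = 175 + 80 + 260 + 10 + 80 = 605.
(Supply check: Quincy ships 75; Hilo ships 80.)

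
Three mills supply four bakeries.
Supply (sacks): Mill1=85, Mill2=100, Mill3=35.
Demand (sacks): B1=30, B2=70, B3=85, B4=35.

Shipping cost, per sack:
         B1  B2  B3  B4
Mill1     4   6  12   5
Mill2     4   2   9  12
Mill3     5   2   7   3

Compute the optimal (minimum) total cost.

1190

An optimal shipping plan:
  Mill1→B1: 30 × 4 = 120
  Mill1→B3: 20 × 12 = 240
  Mill1→B4: 35 × 5 = 175
  Mill2→B2: 70 × 2 = 140
  Mill2→B3: 30 × 9 = 270
  Mill3→B3: 35 × 7 = 245
Total = 120 + 240 + 175 + 140 + 270 + 245 = 1190.
(Supply check: Mill1 ships 85; Mill2 ships 100; Mill3 ships 35.)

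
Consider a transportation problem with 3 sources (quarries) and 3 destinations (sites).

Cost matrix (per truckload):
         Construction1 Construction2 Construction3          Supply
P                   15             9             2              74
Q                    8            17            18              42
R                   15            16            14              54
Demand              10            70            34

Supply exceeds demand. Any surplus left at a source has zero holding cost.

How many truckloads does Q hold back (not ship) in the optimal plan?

32

An optimal plan:
  P->Construction2: 40 × 9 = 360
  P->Construction3: 34 × 2 = 68
  Q->Construction1: 10 × 8 = 80
  R->Construction2: 30 × 16 = 480
Total cost = 988.
Q ships 10 of its 42, leaving 32.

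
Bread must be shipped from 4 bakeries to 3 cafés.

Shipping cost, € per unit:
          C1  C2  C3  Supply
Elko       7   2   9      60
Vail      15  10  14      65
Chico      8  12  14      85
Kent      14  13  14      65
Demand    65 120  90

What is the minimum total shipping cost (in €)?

2500

Optimal allocation:
  Elko–C2: 60 × €2 = €120
  Vail–C2: 60 × €10 = €600
  Vail–C3: 5 × €14 = €70
  Chico–C1: 65 × €8 = €520
  Chico–C3: 20 × €14 = €280
  Kent–C3: 65 × €14 = €910
Total = 120 + 600 + 70 + 520 + 280 + 910 = €2500.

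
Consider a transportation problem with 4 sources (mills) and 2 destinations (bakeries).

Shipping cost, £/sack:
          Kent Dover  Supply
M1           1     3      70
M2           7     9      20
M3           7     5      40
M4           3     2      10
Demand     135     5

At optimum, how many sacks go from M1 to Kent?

Optimal shipments:
  M1->Kent: 70 × £1 = £70
  M2->Kent: 20 × £7 = £140
  M3->Kent: 35 × £7 = £245
  M3->Dover: 5 × £5 = £25
  M4->Kent: 10 × £3 = £30
Total cost = £510.
So M1→Kent carries 70 sacks.

70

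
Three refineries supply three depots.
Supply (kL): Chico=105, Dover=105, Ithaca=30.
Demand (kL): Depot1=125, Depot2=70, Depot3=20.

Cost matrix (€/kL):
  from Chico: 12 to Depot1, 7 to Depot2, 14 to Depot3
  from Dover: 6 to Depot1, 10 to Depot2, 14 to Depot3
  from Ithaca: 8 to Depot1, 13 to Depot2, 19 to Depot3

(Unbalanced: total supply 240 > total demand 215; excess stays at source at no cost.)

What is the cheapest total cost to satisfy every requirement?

1560

Optimal allocation:
  Chico→Depot2: 70 × €7 = €490
  Chico→Depot3: 20 × €14 = €280
  Dover→Depot1: 105 × €6 = €630
  Ithaca→Depot1: 20 × €8 = €160
Total = 490 + 280 + 630 + 160 = €1560.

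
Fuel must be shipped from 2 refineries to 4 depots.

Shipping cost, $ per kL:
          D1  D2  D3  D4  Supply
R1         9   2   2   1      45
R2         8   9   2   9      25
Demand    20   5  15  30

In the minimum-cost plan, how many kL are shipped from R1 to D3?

Optimal shipments:
  R1 to D2: 5 kL
  R1 to D3: 10 kL
  R1 to D4: 30 kL
  R2 to D1: 20 kL
  R2 to D3: 5 kL
Total cost = $230.
So R1→D3 carries 10 kL.

10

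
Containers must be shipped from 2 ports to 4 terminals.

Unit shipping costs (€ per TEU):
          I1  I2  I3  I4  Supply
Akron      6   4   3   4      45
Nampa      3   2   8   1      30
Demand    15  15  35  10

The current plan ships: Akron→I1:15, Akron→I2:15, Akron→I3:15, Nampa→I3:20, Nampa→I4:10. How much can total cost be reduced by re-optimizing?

155

Current plan cost = 15·6 + 15·4 + 15·3 + 20·8 + 10·1 = €365.
Optimal plan:
  Akron->I2: 10 × €4 = €40
  Akron->I3: 35 × €3 = €105
  Nampa->I1: 15 × €3 = €45
  Nampa->I2: 5 × €2 = €10
  Nampa->I4: 10 × €1 = €10
Optimal cost = €210.
Saving = 365 − 210 = €155.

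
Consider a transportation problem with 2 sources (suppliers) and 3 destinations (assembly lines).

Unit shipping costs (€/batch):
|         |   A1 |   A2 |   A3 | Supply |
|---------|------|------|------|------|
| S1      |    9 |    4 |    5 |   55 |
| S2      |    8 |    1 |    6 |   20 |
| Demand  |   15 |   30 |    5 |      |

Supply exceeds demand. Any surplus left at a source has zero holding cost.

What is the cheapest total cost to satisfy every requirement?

An optimal shipping plan:
  S1->A1: 15 × €9 = €135
  S1->A2: 10 × €4 = €40
  S1->A3: 5 × €5 = €25
  S2->A2: 20 × €1 = €20
Total = 135 + 40 + 25 + 20 = €220.
(Supply check: S1 ships 30; S2 ships 20.)

220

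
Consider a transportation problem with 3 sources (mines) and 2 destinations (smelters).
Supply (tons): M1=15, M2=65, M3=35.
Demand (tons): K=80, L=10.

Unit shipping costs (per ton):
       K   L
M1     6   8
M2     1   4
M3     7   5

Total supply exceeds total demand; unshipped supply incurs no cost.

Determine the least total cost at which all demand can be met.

A cheapest plan:
  M1 to K: 15 × 6 = 90
  M2 to K: 65 × 1 = 65
  M3 to L: 10 × 5 = 50
Total = 90 + 65 + 50 = 205.

205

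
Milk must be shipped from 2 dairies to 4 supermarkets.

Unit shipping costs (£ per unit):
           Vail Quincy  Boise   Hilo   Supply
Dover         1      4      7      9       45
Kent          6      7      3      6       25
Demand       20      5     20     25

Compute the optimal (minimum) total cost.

An optimal shipping plan:
  Dover to Vail: 20 × £1 = £20
  Dover to Quincy: 5 × £4 = £20
  Dover to Hilo: 20 × £9 = £180
  Kent to Boise: 20 × £3 = £60
  Kent to Hilo: 5 × £6 = £30
Total = 20 + 20 + 180 + 60 + 30 = £310.
(Supply check: Dover ships 45; Kent ships 25.)

310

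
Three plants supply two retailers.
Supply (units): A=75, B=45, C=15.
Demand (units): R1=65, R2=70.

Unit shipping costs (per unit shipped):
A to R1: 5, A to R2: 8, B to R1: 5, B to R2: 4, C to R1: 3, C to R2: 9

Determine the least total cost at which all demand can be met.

675

One minimum-cost allocation:
  A→R1: 50 units
  A→R2: 25 units
  B→R2: 45 units
  C→R1: 15 units
Total cost = 675.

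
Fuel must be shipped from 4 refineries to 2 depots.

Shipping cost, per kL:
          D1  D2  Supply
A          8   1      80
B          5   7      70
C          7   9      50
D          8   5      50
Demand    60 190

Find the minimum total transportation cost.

1150

An optimal shipping plan:
  A->D2: 80 × 1 = 80
  B->D1: 60 × 5 = 300
  B->D2: 10 × 7 = 70
  C->D2: 50 × 9 = 450
  D->D2: 50 × 5 = 250
Total = 80 + 300 + 70 + 450 + 250 = 1150.
(Supply check: A ships 80; B ships 70; C ships 50; D ships 50.)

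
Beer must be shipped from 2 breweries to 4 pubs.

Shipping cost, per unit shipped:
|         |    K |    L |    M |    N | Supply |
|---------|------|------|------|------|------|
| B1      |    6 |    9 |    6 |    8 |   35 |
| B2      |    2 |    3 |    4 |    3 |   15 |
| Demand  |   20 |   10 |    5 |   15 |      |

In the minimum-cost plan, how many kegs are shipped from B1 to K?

20

Solving gives:
  B1→K: 20 × 6 = 120
  B1→M: 5 × 6 = 30
  B1→N: 10 × 8 = 80
  B2→L: 10 × 3 = 30
  B2→N: 5 × 3 = 15
Total cost = 275.
So B1→K carries 20 kegs.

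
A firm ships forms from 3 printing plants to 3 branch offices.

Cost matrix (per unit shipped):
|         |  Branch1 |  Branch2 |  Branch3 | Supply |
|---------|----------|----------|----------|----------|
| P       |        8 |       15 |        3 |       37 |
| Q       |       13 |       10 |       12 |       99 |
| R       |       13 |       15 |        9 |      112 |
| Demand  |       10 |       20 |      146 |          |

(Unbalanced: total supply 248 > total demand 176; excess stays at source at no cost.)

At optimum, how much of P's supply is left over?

Minimum-cost shipments:
  P->Branch3: 37 × 3 = 111
  Q->Branch1: 10 × 13 = 130
  Q->Branch2: 20 × 10 = 200
  R->Branch3: 109 × 9 = 981
Total cost = 1422.
P ships 37 of its 37, leaving 0.

0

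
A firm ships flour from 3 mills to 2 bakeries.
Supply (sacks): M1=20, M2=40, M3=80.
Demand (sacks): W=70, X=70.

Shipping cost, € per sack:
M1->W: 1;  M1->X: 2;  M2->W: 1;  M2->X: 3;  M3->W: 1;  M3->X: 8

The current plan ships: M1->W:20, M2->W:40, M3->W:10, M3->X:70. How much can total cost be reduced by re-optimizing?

320

Current plan cost = 20·1 + 40·1 + 10·1 + 70·8 = €630.
Optimal plan:
  M1->X: 20 sacks
  M2->X: 40 sacks
  M3->W: 70 sacks
  M3->X: 10 sacks
Optimal cost = €310.
Saving = 630 − 310 = €320.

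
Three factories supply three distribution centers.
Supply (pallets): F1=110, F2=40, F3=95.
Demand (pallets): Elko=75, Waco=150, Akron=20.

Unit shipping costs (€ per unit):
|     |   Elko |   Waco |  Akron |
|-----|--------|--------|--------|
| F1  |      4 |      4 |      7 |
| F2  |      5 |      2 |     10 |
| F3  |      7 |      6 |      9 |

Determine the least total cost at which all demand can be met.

An optimal shipping plan:
  F1->Elko: 75 pallets
  F1->Waco: 15 pallets
  F1->Akron: 20 pallets
  F2->Waco: 40 pallets
  F3->Waco: 95 pallets
Total cost = €1150.
(Supply check: F1 ships 110; F2 ships 40; F3 ships 95.)

1150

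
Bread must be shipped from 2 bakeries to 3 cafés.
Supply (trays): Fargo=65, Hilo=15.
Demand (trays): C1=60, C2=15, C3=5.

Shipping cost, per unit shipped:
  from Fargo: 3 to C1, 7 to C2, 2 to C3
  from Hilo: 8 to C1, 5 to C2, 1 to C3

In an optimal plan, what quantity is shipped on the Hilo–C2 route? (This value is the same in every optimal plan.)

Solving gives:
  Fargo→C1: 60 trays
  Fargo→C3: 5 trays
  Hilo→C2: 15 trays
Total cost = 265.
So Hilo→C2 carries 15 trays.

15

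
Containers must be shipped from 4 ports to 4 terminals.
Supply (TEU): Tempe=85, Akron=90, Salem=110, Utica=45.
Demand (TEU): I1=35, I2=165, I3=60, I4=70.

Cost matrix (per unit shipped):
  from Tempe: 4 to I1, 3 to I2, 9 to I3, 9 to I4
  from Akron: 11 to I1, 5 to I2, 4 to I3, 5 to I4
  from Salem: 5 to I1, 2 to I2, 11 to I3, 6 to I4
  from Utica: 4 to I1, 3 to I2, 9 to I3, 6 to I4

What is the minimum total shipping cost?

Optimal allocation:
  Tempe→I1: 30 TEU
  Tempe→I2: 55 TEU
  Akron→I3: 60 TEU
  Akron→I4: 30 TEU
  Salem→I2: 110 TEU
  Utica→I1: 5 TEU
  Utica→I4: 40 TEU
Total cost = 1155.

1155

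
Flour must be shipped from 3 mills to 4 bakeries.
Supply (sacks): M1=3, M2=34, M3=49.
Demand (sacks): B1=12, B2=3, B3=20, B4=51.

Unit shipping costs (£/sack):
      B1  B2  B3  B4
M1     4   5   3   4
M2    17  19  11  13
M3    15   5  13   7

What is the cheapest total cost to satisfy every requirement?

787

One minimum-cost allocation:
  M1–B1: 3 × £4 = £12
  M2–B1: 9 × £17 = £153
  M2–B3: 20 × £11 = £220
  M2–B4: 5 × £13 = £65
  M3–B2: 3 × £5 = £15
  M3–B4: 46 × £7 = £322
Total = 12 + 153 + 220 + 65 + 15 + 322 = £787.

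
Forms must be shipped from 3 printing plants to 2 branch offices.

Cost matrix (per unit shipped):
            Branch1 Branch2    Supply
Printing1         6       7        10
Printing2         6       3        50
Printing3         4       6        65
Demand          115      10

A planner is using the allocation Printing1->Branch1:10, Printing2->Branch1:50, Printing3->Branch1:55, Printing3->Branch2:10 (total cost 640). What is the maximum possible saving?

50

Current plan cost = 10·6 + 50·6 + 55·4 + 10·6 = 640.
Optimal plan:
  Printing1 to Branch1: 10 × 6 = 60
  Printing2 to Branch1: 40 × 6 = 240
  Printing2 to Branch2: 10 × 3 = 30
  Printing3 to Branch1: 65 × 4 = 260
Optimal cost = 590.
Saving = 640 − 590 = 50.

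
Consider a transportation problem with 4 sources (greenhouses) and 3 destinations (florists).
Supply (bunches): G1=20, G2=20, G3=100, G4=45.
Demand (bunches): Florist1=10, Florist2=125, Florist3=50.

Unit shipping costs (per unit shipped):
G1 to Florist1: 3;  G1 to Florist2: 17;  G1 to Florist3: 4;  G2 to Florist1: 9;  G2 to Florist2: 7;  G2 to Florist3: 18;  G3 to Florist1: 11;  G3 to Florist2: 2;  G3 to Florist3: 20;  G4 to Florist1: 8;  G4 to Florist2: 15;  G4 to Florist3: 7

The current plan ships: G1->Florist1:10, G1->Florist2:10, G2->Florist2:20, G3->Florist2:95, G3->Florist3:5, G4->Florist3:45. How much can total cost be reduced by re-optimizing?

Current plan cost = 10·3 + 10·17 + 20·7 + 95·2 + 5·20 + 45·7 = 945.
Optimal plan:
  G1→Florist1: 10 bunches
  G1→Florist3: 10 bunches
  G2→Florist2: 20 bunches
  G3→Florist2: 100 bunches
  G4→Florist2: 5 bunches
  G4→Florist3: 40 bunches
Optimal cost = 765.
Saving = 945 − 765 = 180.

180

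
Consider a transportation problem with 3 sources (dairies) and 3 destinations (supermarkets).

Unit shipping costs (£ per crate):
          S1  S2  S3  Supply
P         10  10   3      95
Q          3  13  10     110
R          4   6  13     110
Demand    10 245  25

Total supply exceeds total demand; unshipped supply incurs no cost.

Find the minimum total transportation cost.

2310

A cheapest plan:
  P→S2: 70 crates
  P→S3: 25 crates
  Q→S1: 10 crates
  Q→S2: 65 crates
  R→S2: 110 crates
Total cost = £2310.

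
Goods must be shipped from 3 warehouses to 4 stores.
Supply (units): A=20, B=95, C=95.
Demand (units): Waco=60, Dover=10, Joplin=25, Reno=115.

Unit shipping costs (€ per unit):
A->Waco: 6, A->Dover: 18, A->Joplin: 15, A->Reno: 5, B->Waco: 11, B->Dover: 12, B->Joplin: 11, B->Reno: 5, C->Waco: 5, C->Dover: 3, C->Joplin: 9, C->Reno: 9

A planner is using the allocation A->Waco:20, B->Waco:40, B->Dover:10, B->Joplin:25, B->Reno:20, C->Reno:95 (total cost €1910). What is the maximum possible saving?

780

Current plan cost = 20·6 + 40·11 + 10·12 + 25·11 + 20·5 + 95·9 = €1910.
Optimal plan:
  A to Reno: 20 × €5 = €100
  B to Reno: 95 × €5 = €475
  C to Waco: 60 × €5 = €300
  C to Dover: 10 × €3 = €30
  C to Joplin: 25 × €9 = €225
Optimal cost = €1130.
Saving = 1910 − 1130 = €780.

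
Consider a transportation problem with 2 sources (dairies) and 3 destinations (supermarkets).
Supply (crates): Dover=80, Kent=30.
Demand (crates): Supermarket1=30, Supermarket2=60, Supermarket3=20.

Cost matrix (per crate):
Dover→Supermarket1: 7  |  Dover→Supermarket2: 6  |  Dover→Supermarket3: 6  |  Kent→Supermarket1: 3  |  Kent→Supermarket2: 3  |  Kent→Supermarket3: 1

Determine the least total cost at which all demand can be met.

550

An optimal shipping plan:
  Dover->Supermarket1: 20 × 7 = 140
  Dover->Supermarket2: 60 × 6 = 360
  Kent->Supermarket1: 10 × 3 = 30
  Kent->Supermarket3: 20 × 1 = 20
Total = 140 + 360 + 30 + 20 = 550.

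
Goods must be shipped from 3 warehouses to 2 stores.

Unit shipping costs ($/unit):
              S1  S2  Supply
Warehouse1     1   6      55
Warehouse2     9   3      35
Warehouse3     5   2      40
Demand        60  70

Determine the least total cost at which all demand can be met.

A cheapest plan:
  Warehouse1 to S1: 55 units
  Warehouse2 to S2: 35 units
  Warehouse3 to S1: 5 units
  Warehouse3 to S2: 35 units
Total cost = $255.
(Supply check: Warehouse1 ships 55; Warehouse2 ships 35; Warehouse3 ships 40.)

255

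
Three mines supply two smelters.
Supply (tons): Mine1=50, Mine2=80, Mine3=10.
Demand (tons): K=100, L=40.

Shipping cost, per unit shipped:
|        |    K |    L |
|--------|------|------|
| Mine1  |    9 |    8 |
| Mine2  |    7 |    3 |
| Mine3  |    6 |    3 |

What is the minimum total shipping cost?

910

An optimal shipping plan:
  Mine1–K: 50 × 9 = 450
  Mine2–K: 40 × 7 = 280
  Mine2–L: 40 × 3 = 120
  Mine3–K: 10 × 6 = 60
Total = 450 + 280 + 120 + 60 = 910.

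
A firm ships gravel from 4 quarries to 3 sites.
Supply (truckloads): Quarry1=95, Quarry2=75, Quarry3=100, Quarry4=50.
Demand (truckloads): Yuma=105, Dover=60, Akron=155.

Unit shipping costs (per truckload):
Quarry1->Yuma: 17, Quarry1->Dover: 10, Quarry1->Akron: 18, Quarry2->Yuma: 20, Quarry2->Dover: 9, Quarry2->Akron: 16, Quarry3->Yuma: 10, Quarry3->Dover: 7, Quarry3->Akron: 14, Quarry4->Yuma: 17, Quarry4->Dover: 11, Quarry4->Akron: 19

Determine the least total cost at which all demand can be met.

4370

One minimum-cost allocation:
  Quarry1→Dover: 60 × 10 = 600
  Quarry1→Akron: 35 × 18 = 630
  Quarry2→Akron: 75 × 16 = 1200
  Quarry3→Yuma: 100 × 10 = 1000
  Quarry4→Yuma: 5 × 17 = 85
  Quarry4→Akron: 45 × 19 = 855
Total = 600 + 630 + 1200 + 1000 + 85 + 855 = 4370.
(Supply check: Quarry1 ships 95; Quarry2 ships 75; Quarry3 ships 100; Quarry4 ships 50.)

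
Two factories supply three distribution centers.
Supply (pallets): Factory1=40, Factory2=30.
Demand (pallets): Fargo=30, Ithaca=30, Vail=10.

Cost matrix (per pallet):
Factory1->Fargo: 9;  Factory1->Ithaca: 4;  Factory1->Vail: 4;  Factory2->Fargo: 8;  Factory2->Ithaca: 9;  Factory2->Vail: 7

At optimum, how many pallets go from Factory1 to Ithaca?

Solving gives:
  Factory1→Ithaca: 30 × 4 = 120
  Factory1→Vail: 10 × 4 = 40
  Factory2→Fargo: 30 × 8 = 240
Total cost = 400.
So Factory1→Ithaca carries 30 pallets.

30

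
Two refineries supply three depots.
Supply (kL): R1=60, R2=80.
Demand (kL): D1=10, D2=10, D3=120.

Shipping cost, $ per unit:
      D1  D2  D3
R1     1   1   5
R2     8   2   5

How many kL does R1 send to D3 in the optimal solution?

40

Solving gives:
  R1–D1: 10 × $1 = $10
  R1–D2: 10 × $1 = $10
  R1–D3: 40 × $5 = $200
  R2–D3: 80 × $5 = $400
Total cost = $620.
So R1→D3 carries 40 kL.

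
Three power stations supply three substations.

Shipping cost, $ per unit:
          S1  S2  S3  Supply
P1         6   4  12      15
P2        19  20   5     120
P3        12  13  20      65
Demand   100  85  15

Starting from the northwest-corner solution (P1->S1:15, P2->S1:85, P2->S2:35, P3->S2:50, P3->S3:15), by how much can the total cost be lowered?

Current plan cost = 15·6 + 85·19 + 35·20 + 50·13 + 15·20 = $3355.
Optimal plan:
  P1->S2: 15 × $4 = $60
  P2->S1: 100 × $19 = $1900
  P2->S2: 5 × $20 = $100
  P2->S3: 15 × $5 = $75
  P3->S2: 65 × $13 = $845
Optimal cost = $2980.
Saving = 3355 − 2980 = $375.

375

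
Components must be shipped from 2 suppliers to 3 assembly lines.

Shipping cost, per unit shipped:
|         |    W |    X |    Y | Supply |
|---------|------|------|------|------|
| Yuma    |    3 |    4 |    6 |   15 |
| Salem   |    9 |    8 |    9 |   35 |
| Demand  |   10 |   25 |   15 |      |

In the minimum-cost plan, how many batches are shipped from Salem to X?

The minimum-cost plan:
  Yuma–W: 10 × 3 = 30
  Yuma–X: 5 × 4 = 20
  Salem–X: 20 × 8 = 160
  Salem–Y: 15 × 9 = 135
Total cost = 345.
So Salem→X carries 20 batches.

20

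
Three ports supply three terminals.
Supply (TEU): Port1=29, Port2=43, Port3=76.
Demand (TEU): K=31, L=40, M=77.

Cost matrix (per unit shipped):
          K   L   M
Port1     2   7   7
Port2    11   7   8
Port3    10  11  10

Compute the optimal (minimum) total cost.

1122

One minimum-cost allocation:
  Port1→K: 29 TEU
  Port2→L: 40 TEU
  Port2→M: 3 TEU
  Port3→K: 2 TEU
  Port3→M: 74 TEU
Total cost = 1122.
(Supply check: Port1 ships 29; Port2 ships 43; Port3 ships 76.)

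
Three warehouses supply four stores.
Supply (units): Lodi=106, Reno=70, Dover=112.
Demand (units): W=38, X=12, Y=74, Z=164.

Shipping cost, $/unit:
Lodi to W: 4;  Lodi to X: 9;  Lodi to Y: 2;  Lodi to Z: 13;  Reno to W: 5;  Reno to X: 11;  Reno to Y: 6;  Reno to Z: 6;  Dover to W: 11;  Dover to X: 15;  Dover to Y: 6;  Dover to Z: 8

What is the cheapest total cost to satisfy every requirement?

1634

A cheapest plan:
  Lodi–W: 20 units
  Lodi–X: 12 units
  Lodi–Y: 74 units
  Reno–W: 18 units
  Reno–Z: 52 units
  Dover–Z: 112 units
Total cost = $1634.
(Supply check: Lodi ships 106; Reno ships 70; Dover ships 112.)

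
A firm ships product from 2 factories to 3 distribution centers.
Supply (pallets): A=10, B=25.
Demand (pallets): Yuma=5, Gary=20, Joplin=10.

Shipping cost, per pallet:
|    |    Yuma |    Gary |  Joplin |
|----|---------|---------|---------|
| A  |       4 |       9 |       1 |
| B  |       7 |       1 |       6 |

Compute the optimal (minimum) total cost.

65

One minimum-cost allocation:
  A→Joplin: 10 × 1 = 10
  B→Yuma: 5 × 7 = 35
  B→Gary: 20 × 1 = 20
Total = 10 + 35 + 20 = 65.
(Supply check: A ships 10; B ships 25.)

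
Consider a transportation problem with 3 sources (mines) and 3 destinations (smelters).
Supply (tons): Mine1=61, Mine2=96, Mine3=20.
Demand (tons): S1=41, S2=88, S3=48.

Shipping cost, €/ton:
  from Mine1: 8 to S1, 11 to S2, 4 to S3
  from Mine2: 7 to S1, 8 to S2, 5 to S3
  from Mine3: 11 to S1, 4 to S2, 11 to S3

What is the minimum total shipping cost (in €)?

1116

An optimal shipping plan:
  Mine1 to S1: 13 × €8 = €104
  Mine1 to S3: 48 × €4 = €192
  Mine2 to S1: 28 × €7 = €196
  Mine2 to S2: 68 × €8 = €544
  Mine3 to S2: 20 × €4 = €80
Total = 104 + 192 + 196 + 544 + 80 = €1116.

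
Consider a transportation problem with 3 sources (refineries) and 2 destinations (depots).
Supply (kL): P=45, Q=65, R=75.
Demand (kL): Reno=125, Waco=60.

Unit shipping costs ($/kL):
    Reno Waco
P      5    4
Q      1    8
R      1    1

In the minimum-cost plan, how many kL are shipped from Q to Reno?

Optimal shipments:
  P->Waco: 45 × $4 = $180
  Q->Reno: 65 × $1 = $65
  R->Reno: 60 × $1 = $60
  R->Waco: 15 × $1 = $15
Total cost = $320.
So Q→Reno carries 65 kL.

65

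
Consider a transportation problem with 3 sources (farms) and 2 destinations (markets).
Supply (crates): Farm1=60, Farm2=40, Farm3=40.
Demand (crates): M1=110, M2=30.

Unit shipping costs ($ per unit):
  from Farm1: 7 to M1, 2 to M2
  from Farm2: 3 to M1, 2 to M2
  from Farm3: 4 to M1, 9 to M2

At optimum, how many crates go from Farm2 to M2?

Solving gives:
  Farm1->M1: 30 × $7 = $210
  Farm1->M2: 30 × $2 = $60
  Farm2->M1: 40 × $3 = $120
  Farm3->M1: 40 × $4 = $160
Total cost = $550.
The route Farm2→M2 is not used.

0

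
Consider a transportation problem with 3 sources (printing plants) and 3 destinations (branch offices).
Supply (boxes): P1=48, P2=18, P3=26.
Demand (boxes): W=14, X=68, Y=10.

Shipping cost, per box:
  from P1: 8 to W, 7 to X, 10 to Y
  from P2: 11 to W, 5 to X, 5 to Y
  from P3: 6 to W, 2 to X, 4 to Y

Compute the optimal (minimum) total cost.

A cheapest plan:
  P1->W: 14 × 8 = 112
  P1->X: 34 × 7 = 238
  P2->X: 8 × 5 = 40
  P2->Y: 10 × 5 = 50
  P3->X: 26 × 2 = 52
Total = 112 + 238 + 40 + 50 + 52 = 492.
(Supply check: P1 ships 48; P2 ships 18; P3 ships 26.)

492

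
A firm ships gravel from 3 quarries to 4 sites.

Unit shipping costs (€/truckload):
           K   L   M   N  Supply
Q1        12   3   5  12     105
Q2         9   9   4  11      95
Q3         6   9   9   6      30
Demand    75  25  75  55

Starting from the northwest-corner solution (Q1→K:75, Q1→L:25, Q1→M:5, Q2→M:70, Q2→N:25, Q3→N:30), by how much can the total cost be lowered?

150

Current plan cost = 75·12 + 25·3 + 5·5 + 70·4 + 25·11 + 30·6 = €1735.
Optimal plan:
  Q1 to L: 25 × €3 = €75
  Q1 to M: 55 × €5 = €275
  Q1 to N: 25 × €12 = €300
  Q2 to K: 75 × €9 = €675
  Q2 to M: 20 × €4 = €80
  Q3 to N: 30 × €6 = €180
Optimal cost = €1585.
Saving = 1735 − 1585 = €150.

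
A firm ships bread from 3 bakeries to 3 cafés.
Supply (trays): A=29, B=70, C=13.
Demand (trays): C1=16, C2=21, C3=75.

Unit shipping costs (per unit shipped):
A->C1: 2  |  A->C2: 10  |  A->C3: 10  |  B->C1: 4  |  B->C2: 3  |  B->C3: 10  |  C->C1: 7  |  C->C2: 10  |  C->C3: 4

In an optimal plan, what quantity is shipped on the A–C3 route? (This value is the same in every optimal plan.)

Solving gives:
  A→C1: 16 trays
  A→C3: 13 trays
  B→C2: 21 trays
  B→C3: 49 trays
  C→C3: 13 trays
Total cost = 767.
So A→C3 carries 13 trays.

13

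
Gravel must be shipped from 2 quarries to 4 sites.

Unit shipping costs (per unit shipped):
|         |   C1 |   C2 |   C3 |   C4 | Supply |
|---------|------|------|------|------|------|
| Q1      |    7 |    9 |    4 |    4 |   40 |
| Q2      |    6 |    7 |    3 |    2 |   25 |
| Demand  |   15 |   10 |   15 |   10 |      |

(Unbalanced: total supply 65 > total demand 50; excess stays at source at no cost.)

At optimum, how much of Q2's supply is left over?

An optimal plan:
  Q1->C1: 15 × 7 = 105
  Q1->C3: 10 × 4 = 40
  Q2->C2: 10 × 7 = 70
  Q2->C3: 5 × 3 = 15
  Q2->C4: 10 × 2 = 20
Total cost = 250.
Q2 ships 25 of its 25, leaving 0.

0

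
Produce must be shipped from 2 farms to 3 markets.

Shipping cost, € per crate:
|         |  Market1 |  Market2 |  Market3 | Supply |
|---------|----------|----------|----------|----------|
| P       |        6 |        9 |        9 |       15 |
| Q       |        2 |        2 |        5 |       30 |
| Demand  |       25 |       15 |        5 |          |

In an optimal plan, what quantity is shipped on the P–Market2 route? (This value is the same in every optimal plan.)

0

Solving gives:
  P->Market1: 15 crates
  Q->Market1: 10 crates
  Q->Market2: 15 crates
  Q->Market3: 5 crates
Total cost = €165.
The route P→Market2 is not used.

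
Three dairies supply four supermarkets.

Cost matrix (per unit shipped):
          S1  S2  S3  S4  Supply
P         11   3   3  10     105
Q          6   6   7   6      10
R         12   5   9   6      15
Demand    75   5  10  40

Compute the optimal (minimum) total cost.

One minimum-cost allocation:
  P→S1: 65 crates
  P→S2: 5 crates
  P→S3: 10 crates
  P→S4: 25 crates
  Q→S1: 10 crates
  R→S4: 15 crates
Total cost = 1160.

1160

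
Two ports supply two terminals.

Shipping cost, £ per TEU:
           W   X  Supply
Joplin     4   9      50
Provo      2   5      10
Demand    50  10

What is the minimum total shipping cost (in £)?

250

Optimal allocation:
  Joplin->W: 50 × £4 = £200
  Provo->X: 10 × £5 = £50
Total = 200 + 50 = £250.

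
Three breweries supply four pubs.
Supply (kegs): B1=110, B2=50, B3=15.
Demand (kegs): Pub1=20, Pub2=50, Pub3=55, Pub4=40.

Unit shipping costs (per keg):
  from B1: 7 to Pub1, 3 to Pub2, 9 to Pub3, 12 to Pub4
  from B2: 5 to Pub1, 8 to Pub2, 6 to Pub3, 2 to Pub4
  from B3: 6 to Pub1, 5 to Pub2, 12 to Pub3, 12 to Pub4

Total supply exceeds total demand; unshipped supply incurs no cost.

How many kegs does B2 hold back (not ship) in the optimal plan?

0

An optimal plan:
  B1->Pub1: 5 kegs
  B1->Pub2: 50 kegs
  B1->Pub3: 45 kegs
  B2->Pub3: 10 kegs
  B2->Pub4: 40 kegs
  B3->Pub1: 15 kegs
Total cost = 820.
B2 ships 50 of its 50, leaving 0.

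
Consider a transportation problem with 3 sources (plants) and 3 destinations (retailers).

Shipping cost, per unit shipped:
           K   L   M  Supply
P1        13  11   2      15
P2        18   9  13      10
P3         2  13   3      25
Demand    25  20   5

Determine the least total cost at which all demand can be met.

260

A cheapest plan:
  P1->L: 10 × 11 = 110
  P1->M: 5 × 2 = 10
  P2->L: 10 × 9 = 90
  P3->K: 25 × 2 = 50
Total = 110 + 10 + 90 + 50 = 260.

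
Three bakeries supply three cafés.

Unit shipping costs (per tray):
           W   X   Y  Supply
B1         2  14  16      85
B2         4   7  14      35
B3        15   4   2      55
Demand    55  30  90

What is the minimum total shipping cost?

One minimum-cost allocation:
  B1–W: 55 trays
  B1–Y: 30 trays
  B2–X: 30 trays
  B2–Y: 5 trays
  B3–Y: 55 trays
Total cost = 980.
(Supply check: B1 ships 85; B2 ships 35; B3 ships 55.)

980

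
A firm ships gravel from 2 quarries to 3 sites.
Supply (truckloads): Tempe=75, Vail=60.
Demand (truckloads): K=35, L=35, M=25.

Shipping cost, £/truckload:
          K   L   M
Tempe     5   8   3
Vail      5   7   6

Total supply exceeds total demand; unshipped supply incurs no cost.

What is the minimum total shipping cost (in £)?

495

Optimal allocation:
  Tempe–K: 35 × £5 = £175
  Tempe–M: 25 × £3 = £75
  Vail–L: 35 × £7 = £245
Total = 175 + 75 + 245 = £495.
(Supply check: Tempe ships 60; Vail ships 35.)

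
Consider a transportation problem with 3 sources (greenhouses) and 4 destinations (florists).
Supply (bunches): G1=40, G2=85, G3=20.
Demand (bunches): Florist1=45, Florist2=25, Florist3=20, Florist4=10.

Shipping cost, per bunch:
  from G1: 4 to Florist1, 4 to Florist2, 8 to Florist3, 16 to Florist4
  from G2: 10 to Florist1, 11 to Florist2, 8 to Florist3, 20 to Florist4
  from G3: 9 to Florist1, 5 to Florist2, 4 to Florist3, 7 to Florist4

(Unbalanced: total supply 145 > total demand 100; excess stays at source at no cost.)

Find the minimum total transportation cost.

Optimal allocation:
  G1 to Florist1: 25 × 4 = 100
  G1 to Florist2: 15 × 4 = 60
  G2 to Florist1: 20 × 10 = 200
  G2 to Florist3: 20 × 8 = 160
  G3 to Florist2: 10 × 5 = 50
  G3 to Florist4: 10 × 7 = 70
Total = 100 + 60 + 200 + 160 + 50 + 70 = 640.

640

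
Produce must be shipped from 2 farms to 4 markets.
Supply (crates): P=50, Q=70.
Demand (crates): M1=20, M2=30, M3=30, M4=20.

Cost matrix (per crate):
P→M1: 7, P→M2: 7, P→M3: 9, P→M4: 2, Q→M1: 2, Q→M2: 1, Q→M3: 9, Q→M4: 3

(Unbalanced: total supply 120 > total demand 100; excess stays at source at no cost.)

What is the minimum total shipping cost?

One minimum-cost allocation:
  P->M3: 30 × 9 = 270
  P->M4: 20 × 2 = 40
  Q->M1: 20 × 2 = 40
  Q->M2: 30 × 1 = 30
Total = 270 + 40 + 40 + 30 = 380.
(Supply check: P ships 50; Q ships 50.)

380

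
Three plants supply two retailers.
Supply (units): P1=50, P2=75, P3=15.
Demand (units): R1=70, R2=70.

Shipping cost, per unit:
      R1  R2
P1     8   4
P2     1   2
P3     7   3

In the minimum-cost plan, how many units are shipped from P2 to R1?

70

Optimal shipments:
  P1–R2: 50 × 4 = 200
  P2–R1: 70 × 1 = 70
  P2–R2: 5 × 2 = 10
  P3–R2: 15 × 3 = 45
Total cost = 325.
So P2→R1 carries 70 units.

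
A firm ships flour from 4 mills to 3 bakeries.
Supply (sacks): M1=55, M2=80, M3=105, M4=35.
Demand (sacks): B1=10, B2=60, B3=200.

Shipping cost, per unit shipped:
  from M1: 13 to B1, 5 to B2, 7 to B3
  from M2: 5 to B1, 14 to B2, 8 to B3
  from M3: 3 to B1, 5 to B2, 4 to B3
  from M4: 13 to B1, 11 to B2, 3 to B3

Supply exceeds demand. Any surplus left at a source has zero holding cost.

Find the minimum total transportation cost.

1375

One minimum-cost allocation:
  M1 to B2: 55 × 5 = 275
  M2 to B1: 10 × 5 = 50
  M2 to B3: 65 × 8 = 520
  M3 to B2: 5 × 5 = 25
  M3 to B3: 100 × 4 = 400
  M4 to B3: 35 × 3 = 105
Total = 275 + 50 + 520 + 25 + 400 + 105 = 1375.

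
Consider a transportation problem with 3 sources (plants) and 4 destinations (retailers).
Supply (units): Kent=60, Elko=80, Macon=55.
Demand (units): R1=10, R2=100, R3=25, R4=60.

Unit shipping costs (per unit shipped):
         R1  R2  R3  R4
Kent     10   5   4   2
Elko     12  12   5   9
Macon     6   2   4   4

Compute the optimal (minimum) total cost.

1015

A cheapest plan:
  Kent->R4: 60 × 2 = 120
  Elko->R1: 10 × 12 = 120
  Elko->R2: 45 × 12 = 540
  Elko->R3: 25 × 5 = 125
  Macon->R2: 55 × 2 = 110
Total = 120 + 120 + 540 + 125 + 110 = 1015.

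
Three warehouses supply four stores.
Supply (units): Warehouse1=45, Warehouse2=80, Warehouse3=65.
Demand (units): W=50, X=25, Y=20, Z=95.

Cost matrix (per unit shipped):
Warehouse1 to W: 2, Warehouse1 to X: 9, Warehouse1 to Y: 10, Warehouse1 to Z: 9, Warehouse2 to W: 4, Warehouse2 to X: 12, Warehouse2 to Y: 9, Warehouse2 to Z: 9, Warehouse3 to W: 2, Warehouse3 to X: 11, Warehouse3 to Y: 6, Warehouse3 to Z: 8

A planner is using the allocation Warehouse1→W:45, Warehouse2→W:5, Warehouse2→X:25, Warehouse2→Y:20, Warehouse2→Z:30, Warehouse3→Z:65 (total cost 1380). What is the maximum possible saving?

95

Current plan cost = 45·2 + 5·4 + 25·12 + 20·9 + 30·9 + 65·8 = 1380.
Optimal plan:
  Warehouse1->W: 20 × 2 = 40
  Warehouse1->X: 25 × 9 = 225
  Warehouse2->Z: 80 × 9 = 720
  Warehouse3->W: 30 × 2 = 60
  Warehouse3->Y: 20 × 6 = 120
  Warehouse3->Z: 15 × 8 = 120
Optimal cost = 1285.
Saving = 1380 − 1285 = 95.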